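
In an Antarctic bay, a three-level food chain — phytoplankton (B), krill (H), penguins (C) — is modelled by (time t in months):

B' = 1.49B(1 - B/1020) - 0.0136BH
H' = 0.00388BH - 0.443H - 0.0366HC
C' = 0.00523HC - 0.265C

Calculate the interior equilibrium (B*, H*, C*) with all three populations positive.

B* ≈ 548, H* ≈ 50.7, C* ≈ 46

From dC/dt = 0: 0.00523H* = 0.265, so H* = 50.7.
From dB/dt = 0: 1.49(1 - B*/1020) = 0.0136·50.7, giving B* = 1020·(1 - 0.462) = 548.
From dH/dt = 0: 0.00388·548 - 0.443 = 0.0366C*, so C* = 1.68/0.0366 = 46.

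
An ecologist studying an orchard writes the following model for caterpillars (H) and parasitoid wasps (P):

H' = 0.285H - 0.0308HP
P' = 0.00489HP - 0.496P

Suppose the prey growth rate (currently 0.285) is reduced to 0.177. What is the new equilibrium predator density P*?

P* ≈ 5.75

At the interior fixed point, setting dH/dt = 0 with H > 0 fixes P* = (prey growth rate)/(HP coefficient) — independent of the other coefficients.
With the change, P* = 0.177/0.0308 = 5.75; it falls from 9.25.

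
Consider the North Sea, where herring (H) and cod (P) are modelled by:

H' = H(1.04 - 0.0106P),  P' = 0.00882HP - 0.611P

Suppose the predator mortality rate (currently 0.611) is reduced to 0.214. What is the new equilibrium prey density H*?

H* ≈ 24.3

At the interior fixed point, setting dP/dt = 0 with P > 0 fixes H* = (predator death rate)/(HP coefficient) — independent of the other coefficients.
With the change, H* = 0.214/0.00882 = 24.3; it falls from 69.3.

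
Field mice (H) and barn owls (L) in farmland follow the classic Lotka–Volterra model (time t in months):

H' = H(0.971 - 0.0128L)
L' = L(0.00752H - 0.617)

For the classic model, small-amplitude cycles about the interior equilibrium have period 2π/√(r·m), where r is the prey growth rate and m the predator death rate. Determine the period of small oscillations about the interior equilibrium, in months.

T ≈ 8.12 months

Here r = 0.971 and m = 0.617, so r·m = 0.599.
ω = √0.599 = 0.774 per month, hence T = 2π/ω ≈ 8.12 months.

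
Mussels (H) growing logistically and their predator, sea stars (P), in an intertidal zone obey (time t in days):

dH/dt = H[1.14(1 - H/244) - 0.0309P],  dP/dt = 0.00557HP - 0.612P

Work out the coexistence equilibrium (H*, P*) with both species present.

From dP/dt = 0 with P > 0: 0.00557H* = 0.612, so H* = 110.
Substitute into dH/dt = 0: 1.14(1 - 110/244) = 0.0309P*.
The bracket is 0.55, giving P* = 0.627/0.0309 = 20.3.

H* ≈ 110, P* ≈ 20.3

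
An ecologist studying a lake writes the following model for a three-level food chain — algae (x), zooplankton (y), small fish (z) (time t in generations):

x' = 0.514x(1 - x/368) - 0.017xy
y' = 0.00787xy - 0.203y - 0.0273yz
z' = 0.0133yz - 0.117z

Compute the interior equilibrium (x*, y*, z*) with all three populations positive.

x* ≈ 261, y* ≈ 8.8, z* ≈ 67.8

From dz/dt = 0: 0.0133y* = 0.117, so y* = 8.8.
From dx/dt = 0: 0.514(1 - x*/368) = 0.017·8.8, giving x* = 368·(1 - 0.291) = 261.
From dy/dt = 0: 0.00787·261 - 0.203 = 0.0273z*, so z* = 1.85/0.0273 = 67.8.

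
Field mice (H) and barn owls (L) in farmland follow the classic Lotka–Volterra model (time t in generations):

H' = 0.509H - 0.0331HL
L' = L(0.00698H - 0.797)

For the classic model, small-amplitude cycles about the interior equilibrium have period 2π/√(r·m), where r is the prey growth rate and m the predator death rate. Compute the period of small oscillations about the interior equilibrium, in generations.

Here r = 0.509 and m = 0.797, so r·m = 0.406.
ω = √0.406 = 0.637 per generation, hence T = 2π/ω ≈ 9.86 generations.

T ≈ 9.86 generations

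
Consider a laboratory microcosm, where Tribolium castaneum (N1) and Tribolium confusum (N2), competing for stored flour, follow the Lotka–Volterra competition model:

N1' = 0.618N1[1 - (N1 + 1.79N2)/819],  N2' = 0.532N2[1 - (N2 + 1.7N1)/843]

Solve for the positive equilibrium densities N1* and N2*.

N1* ≈ 338, N2* ≈ 269

Setting both brackets to zero gives the nullclines N1 + 1.79N2 = 819 and 1.7N1 + N2 = 843.
Substituting N2 = 843 - 1.7N1 into the first: N1(1 - 1.79·1.7) = 819 - 1.79·843.
So N1* = -690/-2.04 = 338, and then N2* = 843 - 1.7·338 = 269.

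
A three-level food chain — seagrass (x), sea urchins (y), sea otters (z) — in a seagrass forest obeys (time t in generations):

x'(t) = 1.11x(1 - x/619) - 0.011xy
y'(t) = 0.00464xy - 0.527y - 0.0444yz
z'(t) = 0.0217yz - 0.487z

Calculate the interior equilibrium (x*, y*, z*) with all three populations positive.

From dz/dt = 0: 0.0217y* = 0.487, so y* = 22.4.
From dx/dt = 0: 1.11(1 - x*/619) = 0.011·22.4, giving x* = 619·(1 - 0.222) = 481.
From dy/dt = 0: 0.00464·481 - 0.527 = 0.0444z*, so z* = 1.71/0.0444 = 38.4.

x* ≈ 481, y* ≈ 22.4, z* ≈ 38.4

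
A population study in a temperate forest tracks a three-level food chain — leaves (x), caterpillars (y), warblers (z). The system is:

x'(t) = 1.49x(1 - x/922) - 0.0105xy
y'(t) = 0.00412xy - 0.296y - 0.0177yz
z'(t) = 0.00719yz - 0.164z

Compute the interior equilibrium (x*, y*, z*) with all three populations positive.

x* ≈ 774, y* ≈ 22.8, z* ≈ 163

From dz/dt = 0: 0.00719y* = 0.164, so y* = 22.8.
From dx/dt = 0: 1.49(1 - x*/922) = 0.0105·22.8, giving x* = 922·(1 - 0.161) = 774.
From dy/dt = 0: 0.00412·774 - 0.296 = 0.0177z*, so z* = 2.89/0.0177 = 163.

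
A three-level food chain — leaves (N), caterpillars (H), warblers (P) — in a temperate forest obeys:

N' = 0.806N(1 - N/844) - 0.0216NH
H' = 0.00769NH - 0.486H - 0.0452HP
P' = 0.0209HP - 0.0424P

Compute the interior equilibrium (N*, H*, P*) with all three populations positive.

From dP/dt = 0: 0.0209H* = 0.0424, so H* = 2.03.
From dN/dt = 0: 0.806(1 - N*/844) = 0.0216·2.03, giving N* = 844·(1 - 0.0544) = 798.
From dH/dt = 0: 0.00769·798 - 0.486 = 0.0452P*, so P* = 5.65/0.0452 = 125.

N* ≈ 798, H* ≈ 2.03, P* ≈ 125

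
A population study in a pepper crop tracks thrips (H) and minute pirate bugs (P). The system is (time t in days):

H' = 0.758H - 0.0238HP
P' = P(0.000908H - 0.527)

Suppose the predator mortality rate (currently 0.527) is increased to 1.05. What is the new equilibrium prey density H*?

At the interior fixed point, setting dP/dt = 0 with P > 0 fixes H* = (predator death rate)/(HP coefficient) — independent of the other coefficients.
With the change, H* = 1.05/0.000908 = 1160; it rises from 580.

H* ≈ 1160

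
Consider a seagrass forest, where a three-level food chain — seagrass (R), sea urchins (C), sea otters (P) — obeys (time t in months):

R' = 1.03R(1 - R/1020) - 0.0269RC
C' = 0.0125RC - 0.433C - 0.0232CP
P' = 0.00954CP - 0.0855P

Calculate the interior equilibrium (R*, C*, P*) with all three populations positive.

R* ≈ 781, C* ≈ 8.96, P* ≈ 402

From dP/dt = 0: 0.00954C* = 0.0855, so C* = 8.96.
From dR/dt = 0: 1.03(1 - R*/1020) = 0.0269·8.96, giving R* = 1020·(1 - 0.234) = 781.
From dC/dt = 0: 0.0125·781 - 0.433 = 0.0232P*, so P* = 9.33/0.0232 = 402.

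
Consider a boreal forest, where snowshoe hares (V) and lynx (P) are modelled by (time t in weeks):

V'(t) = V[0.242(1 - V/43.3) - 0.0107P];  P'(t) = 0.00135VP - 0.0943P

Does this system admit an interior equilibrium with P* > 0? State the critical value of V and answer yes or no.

The predator equation gives dP/dt > 0 only when V > 0.0943/0.00135 = 69.9.
Without the predator, V → K = 43.3. Since 43.3 < 69.9, the predator cannot invade.

Threshold V = 69.9; K < 69.9, so no, the predator goes extinct.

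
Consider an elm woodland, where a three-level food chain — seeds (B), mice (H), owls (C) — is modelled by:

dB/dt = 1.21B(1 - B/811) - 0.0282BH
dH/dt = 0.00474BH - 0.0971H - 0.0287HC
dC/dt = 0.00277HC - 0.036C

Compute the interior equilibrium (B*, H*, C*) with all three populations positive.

B* ≈ 565, H* ≈ 13, C* ≈ 90

From dC/dt = 0: 0.00277H* = 0.036, so H* = 13.
From dB/dt = 0: 1.21(1 - B*/811) = 0.0282·13, giving B* = 811·(1 - 0.303) = 565.
From dH/dt = 0: 0.00474·565 - 0.0971 = 0.0287C*, so C* = 2.58/0.0287 = 90.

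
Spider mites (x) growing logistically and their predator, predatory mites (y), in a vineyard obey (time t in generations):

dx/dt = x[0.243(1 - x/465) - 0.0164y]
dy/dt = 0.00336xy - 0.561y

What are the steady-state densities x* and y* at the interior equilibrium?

x* ≈ 167, y* ≈ 9.5

From dy/dt = 0 with y > 0: 0.00336x* = 0.561, so x* = 167.
Substitute into dx/dt = 0: 0.243(1 - 167/465) = 0.0164y*.
The bracket is 0.641, giving y* = 0.156/0.0164 = 9.5.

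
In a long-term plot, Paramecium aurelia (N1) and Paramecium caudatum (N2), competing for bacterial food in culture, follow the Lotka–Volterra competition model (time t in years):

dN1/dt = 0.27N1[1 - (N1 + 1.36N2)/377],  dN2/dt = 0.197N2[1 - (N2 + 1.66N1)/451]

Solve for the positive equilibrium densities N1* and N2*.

N1* ≈ 188, N2* ≈ 139

Setting both brackets to zero gives the nullclines N1 + 1.36N2 = 377 and 1.66N1 + N2 = 451.
Substituting N2 = 451 - 1.66N1 into the first: N1(1 - 1.36·1.66) = 377 - 1.36·451.
So N1* = -236/-1.26 = 188, and then N2* = 451 - 1.66·188 = 139.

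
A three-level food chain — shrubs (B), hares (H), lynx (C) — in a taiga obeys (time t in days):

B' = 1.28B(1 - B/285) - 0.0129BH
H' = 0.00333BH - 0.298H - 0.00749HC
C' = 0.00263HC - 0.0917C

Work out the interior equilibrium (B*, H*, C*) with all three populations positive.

B* ≈ 185, H* ≈ 34.9, C* ≈ 42.4

From dC/dt = 0: 0.00263H* = 0.0917, so H* = 34.9.
From dB/dt = 0: 1.28(1 - B*/285) = 0.0129·34.9, giving B* = 285·(1 - 0.351) = 185.
From dH/dt = 0: 0.00333·185 - 0.298 = 0.00749C*, so C* = 0.318/0.00749 = 42.4.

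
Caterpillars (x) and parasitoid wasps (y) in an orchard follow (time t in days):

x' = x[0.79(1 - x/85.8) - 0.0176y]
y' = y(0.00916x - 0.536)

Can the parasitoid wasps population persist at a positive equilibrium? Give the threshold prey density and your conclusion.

The predator equation gives dy/dt > 0 only when x > 0.536/0.00916 = 58.5.
Without the predator, x → K = 85.8. Since 85.8 > 58.5, the predator can invade and persist.

Threshold x = 58.5; K > 58.5, so yes, the predator persists.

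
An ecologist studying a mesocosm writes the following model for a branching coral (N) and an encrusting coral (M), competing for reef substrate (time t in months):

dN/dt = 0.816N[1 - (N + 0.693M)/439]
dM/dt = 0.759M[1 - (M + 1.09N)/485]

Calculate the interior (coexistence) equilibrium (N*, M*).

N* ≈ 421, M* ≈ 26.5

Setting both brackets to zero gives the nullclines N + 0.693M = 439 and 1.09N + M = 485.
Substituting M = 485 - 1.09N into the first: N(1 - 0.693·1.09) = 439 - 0.693·485.
So N* = 103/0.245 = 421, and then M* = 485 - 1.09·421 = 26.5.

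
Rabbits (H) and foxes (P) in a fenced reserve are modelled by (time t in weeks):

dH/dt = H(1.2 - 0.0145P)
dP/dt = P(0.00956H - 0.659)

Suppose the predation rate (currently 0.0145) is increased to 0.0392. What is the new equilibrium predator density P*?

P* ≈ 30.6

At the interior fixed point, setting dH/dt = 0 with H > 0 fixes P* = (prey growth rate)/(HP coefficient) — independent of the other coefficients.
With the change, P* = 1.2/0.0392 = 30.6; it falls from 82.8.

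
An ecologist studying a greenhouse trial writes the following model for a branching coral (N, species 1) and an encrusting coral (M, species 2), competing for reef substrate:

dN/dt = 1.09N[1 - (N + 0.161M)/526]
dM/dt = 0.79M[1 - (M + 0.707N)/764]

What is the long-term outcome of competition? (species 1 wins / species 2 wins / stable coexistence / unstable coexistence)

stable coexistence

Compare the nullcline intercepts: K1/α12 = 526/0.161 = 3270 > K2 = 764; K2/α21 = 764/0.707 = 1080 > K1 = 526.
Since both inequalities hold, each species can invade when rare, so the interior equilibrium is stable.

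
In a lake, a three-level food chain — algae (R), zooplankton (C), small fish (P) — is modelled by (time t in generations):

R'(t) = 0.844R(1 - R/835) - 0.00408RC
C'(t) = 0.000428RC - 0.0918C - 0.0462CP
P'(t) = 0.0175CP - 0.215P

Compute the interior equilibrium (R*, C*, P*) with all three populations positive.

From dP/dt = 0: 0.0175C* = 0.215, so C* = 12.3.
From dR/dt = 0: 0.844(1 - R*/835) = 0.00408·12.3, giving R* = 835·(1 - 0.0594) = 785.
From dC/dt = 0: 0.000428·785 - 0.0918 = 0.0462P*, so P* = 0.244/0.0462 = 5.29.

R* ≈ 785, C* ≈ 12.3, P* ≈ 5.29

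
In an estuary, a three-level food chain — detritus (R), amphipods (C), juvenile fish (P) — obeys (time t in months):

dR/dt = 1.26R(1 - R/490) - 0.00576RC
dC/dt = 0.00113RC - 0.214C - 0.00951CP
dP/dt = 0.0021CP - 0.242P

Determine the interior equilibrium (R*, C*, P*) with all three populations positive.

From dP/dt = 0: 0.0021C* = 0.242, so C* = 115.
From dR/dt = 0: 1.26(1 - R*/490) = 0.00576·115, giving R* = 490·(1 - 0.527) = 232.
From dC/dt = 0: 0.00113·232 - 0.214 = 0.00951P*, so P* = 0.048/0.00951 = 5.05.

R* ≈ 232, C* ≈ 115, P* ≈ 5.05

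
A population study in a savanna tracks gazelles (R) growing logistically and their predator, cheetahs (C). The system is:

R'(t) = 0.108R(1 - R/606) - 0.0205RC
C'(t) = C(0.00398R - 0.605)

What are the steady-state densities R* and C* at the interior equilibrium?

R* ≈ 152, C* ≈ 3.95

From dC/dt = 0 with C > 0: 0.00398R* = 0.605, so R* = 152.
Substitute into dR/dt = 0: 0.108(1 - 152/606) = 0.0205C*.
The bracket is 0.749, giving C* = 0.0809/0.0205 = 3.95.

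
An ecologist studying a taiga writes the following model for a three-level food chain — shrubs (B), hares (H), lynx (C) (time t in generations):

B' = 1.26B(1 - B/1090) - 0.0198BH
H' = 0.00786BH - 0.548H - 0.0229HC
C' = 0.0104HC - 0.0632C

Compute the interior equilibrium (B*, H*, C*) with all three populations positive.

B* ≈ 986, H* ≈ 6.08, C* ≈ 314

From dC/dt = 0: 0.0104H* = 0.0632, so H* = 6.08.
From dB/dt = 0: 1.26(1 - B*/1090) = 0.0198·6.08, giving B* = 1090·(1 - 0.0955) = 986.
From dH/dt = 0: 0.00786·986 - 0.548 = 0.0229C*, so C* = 7.2/0.0229 = 314.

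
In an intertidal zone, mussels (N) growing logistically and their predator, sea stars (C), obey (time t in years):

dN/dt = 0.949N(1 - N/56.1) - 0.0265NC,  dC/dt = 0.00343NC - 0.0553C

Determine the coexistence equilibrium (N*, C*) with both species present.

N* ≈ 16.1, C* ≈ 25.5

From dC/dt = 0 with C > 0: 0.00343N* = 0.0553, so N* = 16.1.
Substitute into dN/dt = 0: 0.949(1 - 16.1/56.1) = 0.0265C*.
The bracket is 0.713, giving C* = 0.676/0.0265 = 25.5.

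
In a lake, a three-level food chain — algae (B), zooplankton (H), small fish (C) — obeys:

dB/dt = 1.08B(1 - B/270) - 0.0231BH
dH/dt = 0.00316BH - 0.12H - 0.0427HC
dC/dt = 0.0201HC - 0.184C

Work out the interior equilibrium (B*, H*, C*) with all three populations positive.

B* ≈ 217, H* ≈ 9.15, C* ≈ 13.3

From dC/dt = 0: 0.0201H* = 0.184, so H* = 9.15.
From dB/dt = 0: 1.08(1 - B*/270) = 0.0231·9.15, giving B* = 270·(1 - 0.196) = 217.
From dH/dt = 0: 0.00316·217 - 0.12 = 0.0427C*, so C* = 0.566/0.0427 = 13.3.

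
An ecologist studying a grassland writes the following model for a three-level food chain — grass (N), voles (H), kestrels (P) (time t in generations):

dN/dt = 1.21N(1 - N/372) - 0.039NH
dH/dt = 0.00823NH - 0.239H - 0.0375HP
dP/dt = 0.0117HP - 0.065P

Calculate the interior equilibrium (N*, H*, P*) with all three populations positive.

From dP/dt = 0: 0.0117H* = 0.065, so H* = 5.56.
From dN/dt = 0: 1.21(1 - N*/372) = 0.039·5.56, giving N* = 372·(1 - 0.179) = 305.
From dH/dt = 0: 0.00823·305 - 0.239 = 0.0375P*, so P* = 2.27/0.0375 = 60.6.

N* ≈ 305, H* ≈ 5.56, P* ≈ 60.6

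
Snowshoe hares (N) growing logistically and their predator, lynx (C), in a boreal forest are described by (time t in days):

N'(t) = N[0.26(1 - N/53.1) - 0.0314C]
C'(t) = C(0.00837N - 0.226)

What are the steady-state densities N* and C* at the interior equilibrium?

From dC/dt = 0 with C > 0: 0.00837N* = 0.226, so N* = 27.
Substitute into dN/dt = 0: 0.26(1 - 27/53.1) = 0.0314C*.
The bracket is 0.492, giving C* = 0.128/0.0314 = 4.07.

N* ≈ 27, C* ≈ 4.07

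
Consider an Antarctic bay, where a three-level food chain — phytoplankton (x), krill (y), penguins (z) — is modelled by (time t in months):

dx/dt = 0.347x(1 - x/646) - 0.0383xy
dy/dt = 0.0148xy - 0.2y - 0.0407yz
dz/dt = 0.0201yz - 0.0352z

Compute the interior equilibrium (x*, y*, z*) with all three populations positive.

x* ≈ 521, y* ≈ 1.75, z* ≈ 185

From dz/dt = 0: 0.0201y* = 0.0352, so y* = 1.75.
From dx/dt = 0: 0.347(1 - x*/646) = 0.0383·1.75, giving x* = 646·(1 - 0.193) = 521.
From dy/dt = 0: 0.0148·521 - 0.2 = 0.0407z*, so z* = 7.51/0.0407 = 185.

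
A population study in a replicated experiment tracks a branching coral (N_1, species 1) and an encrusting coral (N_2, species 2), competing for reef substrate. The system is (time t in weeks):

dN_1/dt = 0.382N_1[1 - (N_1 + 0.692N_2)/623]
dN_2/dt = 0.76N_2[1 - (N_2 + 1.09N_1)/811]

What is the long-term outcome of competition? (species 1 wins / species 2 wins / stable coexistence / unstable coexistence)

stable coexistence

Compare the nullcline intercepts: K1/α12 = 623/0.692 = 900 > K2 = 811; K2/α21 = 811/1.09 = 744 > K1 = 623.
Since both inequalities hold, each species can invade when rare, so the interior equilibrium is stable.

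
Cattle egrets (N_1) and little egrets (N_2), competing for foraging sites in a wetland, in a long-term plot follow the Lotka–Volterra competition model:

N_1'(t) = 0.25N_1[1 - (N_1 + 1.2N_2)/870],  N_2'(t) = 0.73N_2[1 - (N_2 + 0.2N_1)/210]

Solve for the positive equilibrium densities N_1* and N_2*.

Setting both brackets to zero gives the nullclines N_1 + 1.2N_2 = 870 and 0.2N_1 + N_2 = 210.
Substituting N_2 = 210 - 0.2N_1 into the first: N_1(1 - 1.2·0.2) = 870 - 1.2·210.
So N_1* = 618/0.76 = 813, and then N_2* = 210 - 0.2·813 = 47.4.

N_1* ≈ 813, N_2* ≈ 47.4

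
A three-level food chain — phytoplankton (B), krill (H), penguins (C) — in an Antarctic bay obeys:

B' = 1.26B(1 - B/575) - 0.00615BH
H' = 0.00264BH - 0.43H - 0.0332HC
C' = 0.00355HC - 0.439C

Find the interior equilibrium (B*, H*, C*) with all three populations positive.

From dC/dt = 0: 0.00355H* = 0.439, so H* = 124.
From dB/dt = 0: 1.26(1 - B*/575) = 0.00615·124, giving B* = 575·(1 - 0.604) = 228.
From dH/dt = 0: 0.00264·228 - 0.43 = 0.0332C*, so C* = 0.172/0.0332 = 5.17.

B* ≈ 228, H* ≈ 124, C* ≈ 5.17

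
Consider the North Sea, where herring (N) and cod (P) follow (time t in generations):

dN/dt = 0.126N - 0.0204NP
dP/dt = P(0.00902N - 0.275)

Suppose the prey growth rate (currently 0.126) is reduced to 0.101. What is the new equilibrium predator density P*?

P* ≈ 4.95

At the interior fixed point, setting dN/dt = 0 with N > 0 fixes P* = (prey growth rate)/(NP coefficient) — independent of the other coefficients.
With the change, P* = 0.101/0.0204 = 4.95; it falls from 6.18.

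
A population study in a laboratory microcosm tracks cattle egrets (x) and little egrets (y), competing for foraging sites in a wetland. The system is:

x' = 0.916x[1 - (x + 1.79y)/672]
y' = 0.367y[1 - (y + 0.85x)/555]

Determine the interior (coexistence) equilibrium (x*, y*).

Setting both brackets to zero gives the nullclines x + 1.79y = 672 and 0.85x + y = 555.
Substituting y = 555 - 0.85x into the first: x(1 - 1.79·0.85) = 672 - 1.79·555.
So x* = -321/-0.522 = 616, and then y* = 555 - 0.85·616 = 31.1.

x* ≈ 616, y* ≈ 31.1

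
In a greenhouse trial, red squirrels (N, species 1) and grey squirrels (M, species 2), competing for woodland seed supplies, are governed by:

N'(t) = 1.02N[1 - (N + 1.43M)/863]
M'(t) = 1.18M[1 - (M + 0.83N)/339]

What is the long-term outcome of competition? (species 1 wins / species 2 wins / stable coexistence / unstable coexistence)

Compare the nullcline intercepts: K1/α12 = 863/1.43 = 603 > K2 = 339; K2/α21 = 339/0.83 = 408 < K1 = 863.
Since the inequalities point opposite ways, species 1 can invade but species 2 cannot.

species 1 excludes species 2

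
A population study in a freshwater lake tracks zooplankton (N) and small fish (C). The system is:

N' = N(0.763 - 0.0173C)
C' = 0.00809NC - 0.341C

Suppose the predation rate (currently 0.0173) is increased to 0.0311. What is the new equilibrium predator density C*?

At the interior fixed point, setting dN/dt = 0 with N > 0 fixes C* = (prey growth rate)/(NC coefficient) — independent of the other coefficients.
With the change, C* = 0.763/0.0311 = 24.5; it falls from 44.1.

C* ≈ 24.5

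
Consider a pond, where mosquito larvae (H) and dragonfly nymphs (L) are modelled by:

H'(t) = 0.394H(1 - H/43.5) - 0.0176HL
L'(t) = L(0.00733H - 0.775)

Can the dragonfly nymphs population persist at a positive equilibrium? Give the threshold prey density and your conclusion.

The predator equation gives dL/dt > 0 only when H > 0.775/0.00733 = 106.
Without the predator, H → K = 43.5. Since 43.5 < 106, the predator cannot invade.

Threshold H = 106; K < 106, so no, the predator goes extinct.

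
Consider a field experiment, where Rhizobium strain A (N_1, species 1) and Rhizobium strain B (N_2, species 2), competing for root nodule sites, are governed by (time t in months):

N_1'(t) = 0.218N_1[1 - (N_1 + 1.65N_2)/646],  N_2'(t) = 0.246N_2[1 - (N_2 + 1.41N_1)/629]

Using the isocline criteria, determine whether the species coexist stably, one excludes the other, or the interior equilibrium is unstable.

unstable coexistence (outcome depends on initial conditions)

Compare the nullcline intercepts: K1/α12 = 646/1.65 = 392 < K2 = 629; K2/α21 = 629/1.41 = 446 < K1 = 646.
Since both are reversed, neither can invade when rare; the interior point is a saddle.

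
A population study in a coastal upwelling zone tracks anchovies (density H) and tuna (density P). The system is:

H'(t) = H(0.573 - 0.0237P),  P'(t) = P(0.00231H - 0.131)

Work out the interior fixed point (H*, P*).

H* ≈ 56.7, P* ≈ 24.2

Set dP/dt = 0 with P > 0: 0.00231H - 0.131 = 0, so H* = 0.131/0.00231 = 56.7.
Set dH/dt = 0 with H > 0: 0.573 - 0.0237P = 0, so P* = 0.573/0.0237 = 24.2.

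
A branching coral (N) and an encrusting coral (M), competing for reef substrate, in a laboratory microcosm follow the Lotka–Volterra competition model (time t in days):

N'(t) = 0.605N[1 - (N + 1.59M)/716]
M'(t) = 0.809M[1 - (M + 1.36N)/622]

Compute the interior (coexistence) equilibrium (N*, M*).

Setting both brackets to zero gives the nullclines N + 1.59M = 716 and 1.36N + M = 622.
Substituting M = 622 - 1.36N into the first: N(1 - 1.59·1.36) = 716 - 1.59·622.
So N* = -273/-1.16 = 235, and then M* = 622 - 1.36·235 = 303.

N* ≈ 235, M* ≈ 303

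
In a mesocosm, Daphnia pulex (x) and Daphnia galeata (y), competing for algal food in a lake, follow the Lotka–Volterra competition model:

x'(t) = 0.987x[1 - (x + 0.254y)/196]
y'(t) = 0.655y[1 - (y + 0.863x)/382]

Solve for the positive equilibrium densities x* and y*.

x* ≈ 127, y* ≈ 273

Setting both brackets to zero gives the nullclines x + 0.254y = 196 and 0.863x + y = 382.
Substituting y = 382 - 0.863x into the first: x(1 - 0.254·0.863) = 196 - 0.254·382.
So x* = 99/0.781 = 127, and then y* = 382 - 0.863·127 = 273.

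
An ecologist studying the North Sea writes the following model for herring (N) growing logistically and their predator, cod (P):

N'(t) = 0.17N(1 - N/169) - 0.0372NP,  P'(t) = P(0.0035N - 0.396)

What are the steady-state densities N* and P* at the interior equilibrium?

From dP/dt = 0 with P > 0: 0.0035N* = 0.396, so N* = 113.
Substitute into dN/dt = 0: 0.17(1 - 113/169) = 0.0372P*.
The bracket is 0.331, giving P* = 0.0562/0.0372 = 1.51.

N* ≈ 113, P* ≈ 1.51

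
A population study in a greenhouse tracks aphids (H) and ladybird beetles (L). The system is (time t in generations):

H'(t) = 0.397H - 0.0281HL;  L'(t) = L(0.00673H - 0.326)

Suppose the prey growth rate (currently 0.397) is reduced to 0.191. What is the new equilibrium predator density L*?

At the interior fixed point, setting dH/dt = 0 with H > 0 fixes L* = (prey growth rate)/(HL coefficient) — independent of the other coefficients.
With the change, L* = 0.191/0.0281 = 6.8; it falls from 14.1.

L* ≈ 6.8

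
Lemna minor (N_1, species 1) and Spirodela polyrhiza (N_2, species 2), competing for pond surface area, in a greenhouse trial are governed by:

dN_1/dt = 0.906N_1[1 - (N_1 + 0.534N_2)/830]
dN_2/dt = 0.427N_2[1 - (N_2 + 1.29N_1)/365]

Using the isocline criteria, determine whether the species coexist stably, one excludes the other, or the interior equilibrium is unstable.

species 1 excludes species 2

Compare the nullcline intercepts: K1/α12 = 830/0.534 = 1550 > K2 = 365; K2/α21 = 365/1.29 = 283 < K1 = 830.
Since the inequalities point opposite ways, species 1 can invade but species 2 cannot.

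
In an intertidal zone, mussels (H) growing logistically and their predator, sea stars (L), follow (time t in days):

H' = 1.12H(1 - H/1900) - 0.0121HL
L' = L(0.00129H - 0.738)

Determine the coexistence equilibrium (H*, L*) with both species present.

From dL/dt = 0 with L > 0: 0.00129H* = 0.738, so H* = 572.
Substitute into dH/dt = 0: 1.12(1 - 572/1900) = 0.0121L*.
The bracket is 0.699, giving L* = 0.783/0.0121 = 64.7.

H* ≈ 572, L* ≈ 64.7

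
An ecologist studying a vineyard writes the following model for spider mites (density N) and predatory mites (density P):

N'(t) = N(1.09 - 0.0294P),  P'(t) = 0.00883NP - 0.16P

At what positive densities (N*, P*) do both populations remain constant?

Set dP/dt = 0 with P > 0: 0.00883N - 0.16 = 0, so N* = 0.16/0.00883 = 18.1.
Set dN/dt = 0 with N > 0: 1.09 - 0.0294P = 0, so P* = 1.09/0.0294 = 37.1.

N* ≈ 18.1, P* ≈ 37.1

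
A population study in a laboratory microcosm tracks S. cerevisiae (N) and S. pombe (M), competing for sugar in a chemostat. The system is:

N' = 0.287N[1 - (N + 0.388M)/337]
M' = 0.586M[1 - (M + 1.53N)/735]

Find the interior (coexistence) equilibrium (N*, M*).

N* ≈ 128, M* ≈ 540

Setting both brackets to zero gives the nullclines N + 0.388M = 337 and 1.53N + M = 735.
Substituting M = 735 - 1.53N into the first: N(1 - 0.388·1.53) = 337 - 0.388·735.
So N* = 51.8/0.406 = 128, and then M* = 735 - 1.53·128 = 540.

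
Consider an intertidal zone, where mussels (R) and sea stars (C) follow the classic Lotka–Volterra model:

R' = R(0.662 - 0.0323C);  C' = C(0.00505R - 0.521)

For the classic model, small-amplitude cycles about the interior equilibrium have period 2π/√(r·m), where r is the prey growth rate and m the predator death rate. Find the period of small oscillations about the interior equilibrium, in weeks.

T ≈ 10.7 weeks

Here r = 0.662 and m = 0.521, so r·m = 0.345.
ω = √0.345 = 0.587 per week, hence T = 2π/ω ≈ 10.7 weeks.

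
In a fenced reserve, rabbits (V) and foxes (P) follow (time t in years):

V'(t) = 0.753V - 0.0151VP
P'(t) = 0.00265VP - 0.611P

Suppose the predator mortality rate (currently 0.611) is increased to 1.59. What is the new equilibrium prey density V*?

V* ≈ 600

At the interior fixed point, setting dP/dt = 0 with P > 0 fixes V* = (predator death rate)/(VP coefficient) — independent of the other coefficients.
With the change, V* = 1.59/0.00265 = 600; it rises from 231.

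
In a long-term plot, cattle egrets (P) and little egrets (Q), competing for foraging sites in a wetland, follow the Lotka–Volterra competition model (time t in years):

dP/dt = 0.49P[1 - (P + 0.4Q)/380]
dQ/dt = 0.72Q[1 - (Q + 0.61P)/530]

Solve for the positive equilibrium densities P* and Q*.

Setting both brackets to zero gives the nullclines P + 0.4Q = 380 and 0.61P + Q = 530.
Substituting Q = 530 - 0.61P into the first: P(1 - 0.4·0.61) = 380 - 0.4·530.
So P* = 168/0.756 = 222, and then Q* = 530 - 0.61·222 = 394.

P* ≈ 222, Q* ≈ 394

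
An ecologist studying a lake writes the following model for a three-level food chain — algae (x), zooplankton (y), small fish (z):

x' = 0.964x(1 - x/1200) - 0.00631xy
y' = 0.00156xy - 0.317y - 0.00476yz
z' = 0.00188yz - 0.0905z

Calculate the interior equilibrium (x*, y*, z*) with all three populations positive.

From dz/dt = 0: 0.00188y* = 0.0905, so y* = 48.1.
From dx/dt = 0: 0.964(1 - x*/1200) = 0.00631·48.1, giving x* = 1200·(1 - 0.315) = 822.
From dy/dt = 0: 0.00156·822 - 0.317 = 0.00476z*, so z* = 0.965/0.00476 = 203.

x* ≈ 822, y* ≈ 48.1, z* ≈ 203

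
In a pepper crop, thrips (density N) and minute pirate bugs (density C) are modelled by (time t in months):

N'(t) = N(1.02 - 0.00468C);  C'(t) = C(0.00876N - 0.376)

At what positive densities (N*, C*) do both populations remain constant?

Set dC/dt = 0 with C > 0: 0.00876N - 0.376 = 0, so N* = 0.376/0.00876 = 42.9.
Set dN/dt = 0 with N > 0: 1.02 - 0.00468C = 0, so C* = 1.02/0.00468 = 218.

N* ≈ 42.9, C* ≈ 218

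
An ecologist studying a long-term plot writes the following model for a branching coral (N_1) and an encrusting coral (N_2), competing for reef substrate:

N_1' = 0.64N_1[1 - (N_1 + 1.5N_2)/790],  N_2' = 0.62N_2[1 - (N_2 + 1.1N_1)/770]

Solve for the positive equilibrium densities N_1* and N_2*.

N_1* ≈ 562, N_2* ≈ 152

Setting both brackets to zero gives the nullclines N_1 + 1.5N_2 = 790 and 1.1N_1 + N_2 = 770.
Substituting N_2 = 770 - 1.1N_1 into the first: N_1(1 - 1.5·1.1) = 790 - 1.5·770.
So N_1* = -365/-0.65 = 562, and then N_2* = 770 - 1.1·562 = 152.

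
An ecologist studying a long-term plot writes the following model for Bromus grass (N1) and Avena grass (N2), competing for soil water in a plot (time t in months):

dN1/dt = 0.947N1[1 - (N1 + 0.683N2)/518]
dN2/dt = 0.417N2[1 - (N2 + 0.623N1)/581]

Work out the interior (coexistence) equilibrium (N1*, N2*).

N1* ≈ 211, N2* ≈ 450

Setting both brackets to zero gives the nullclines N1 + 0.683N2 = 518 and 0.623N1 + N2 = 581.
Substituting N2 = 581 - 0.623N1 into the first: N1(1 - 0.683·0.623) = 518 - 0.683·581.
So N1* = 121/0.574 = 211, and then N2* = 581 - 0.623·211 = 450.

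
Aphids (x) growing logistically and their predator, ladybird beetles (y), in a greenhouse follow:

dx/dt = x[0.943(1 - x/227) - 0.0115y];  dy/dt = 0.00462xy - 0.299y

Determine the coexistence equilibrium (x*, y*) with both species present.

x* ≈ 64.7, y* ≈ 58.6

From dy/dt = 0 with y > 0: 0.00462x* = 0.299, so x* = 64.7.
Substitute into dx/dt = 0: 0.943(1 - 64.7/227) = 0.0115y*.
The bracket is 0.715, giving y* = 0.674/0.0115 = 58.6.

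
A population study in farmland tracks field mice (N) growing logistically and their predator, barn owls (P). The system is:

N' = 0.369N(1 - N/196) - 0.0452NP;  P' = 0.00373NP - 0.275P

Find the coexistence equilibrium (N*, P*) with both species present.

From dP/dt = 0 with P > 0: 0.00373N* = 0.275, so N* = 73.7.
Substitute into dN/dt = 0: 0.369(1 - 73.7/196) = 0.0452P*.
The bracket is 0.624, giving P* = 0.23/0.0452 = 5.09.

N* ≈ 73.7, P* ≈ 5.09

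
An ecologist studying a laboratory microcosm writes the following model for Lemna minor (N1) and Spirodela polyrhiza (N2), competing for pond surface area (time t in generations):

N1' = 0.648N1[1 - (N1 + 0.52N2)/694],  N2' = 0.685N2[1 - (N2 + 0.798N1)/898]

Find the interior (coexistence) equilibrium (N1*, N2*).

N1* ≈ 388, N2* ≈ 588

Setting both brackets to zero gives the nullclines N1 + 0.52N2 = 694 and 0.798N1 + N2 = 898.
Substituting N2 = 898 - 0.798N1 into the first: N1(1 - 0.52·0.798) = 694 - 0.52·898.
So N1* = 227/0.585 = 388, and then N2* = 898 - 0.798·388 = 588.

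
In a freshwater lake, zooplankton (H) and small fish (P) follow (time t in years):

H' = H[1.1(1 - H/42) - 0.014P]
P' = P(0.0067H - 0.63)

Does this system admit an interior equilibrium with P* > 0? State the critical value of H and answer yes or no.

The predator equation gives dP/dt > 0 only when H > 0.63/0.0067 = 94.
Without the predator, H → K = 42. Since 42 < 94, the predator cannot invade.

Threshold H = 94; K < 94, so no, the predator goes extinct.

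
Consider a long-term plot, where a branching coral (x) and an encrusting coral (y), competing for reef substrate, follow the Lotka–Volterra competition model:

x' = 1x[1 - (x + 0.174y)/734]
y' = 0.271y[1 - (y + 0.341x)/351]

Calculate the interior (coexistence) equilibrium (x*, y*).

Setting both brackets to zero gives the nullclines x + 0.174y = 734 and 0.341x + y = 351.
Substituting y = 351 - 0.341x into the first: x(1 - 0.174·0.341) = 734 - 0.174·351.
So x* = 673/0.941 = 715, and then y* = 351 - 0.341·715 = 107.

x* ≈ 715, y* ≈ 107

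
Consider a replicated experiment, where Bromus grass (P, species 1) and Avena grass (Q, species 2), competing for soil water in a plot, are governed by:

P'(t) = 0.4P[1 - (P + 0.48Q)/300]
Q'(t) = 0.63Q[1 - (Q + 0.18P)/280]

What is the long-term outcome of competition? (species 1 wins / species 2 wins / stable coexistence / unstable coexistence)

stable coexistence

Compare the nullcline intercepts: K1/α12 = 300/0.48 = 625 > K2 = 280; K2/α21 = 280/0.18 = 1560 > K1 = 300.
Since both inequalities hold, each species can invade when rare, so the interior equilibrium is stable.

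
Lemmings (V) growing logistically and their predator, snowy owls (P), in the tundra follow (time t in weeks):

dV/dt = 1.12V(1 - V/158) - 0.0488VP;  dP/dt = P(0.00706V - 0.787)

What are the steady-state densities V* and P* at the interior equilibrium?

From dP/dt = 0 with P > 0: 0.00706V* = 0.787, so V* = 111.
Substitute into dV/dt = 0: 1.12(1 - 111/158) = 0.0488P*.
The bracket is 0.294, giving P* = 0.33/0.0488 = 6.76.

V* ≈ 111, P* ≈ 6.76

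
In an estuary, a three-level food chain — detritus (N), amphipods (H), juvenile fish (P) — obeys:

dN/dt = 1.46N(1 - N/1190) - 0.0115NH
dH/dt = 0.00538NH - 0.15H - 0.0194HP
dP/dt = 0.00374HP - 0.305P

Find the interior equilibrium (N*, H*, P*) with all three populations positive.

From dP/dt = 0: 0.00374H* = 0.305, so H* = 81.6.
From dN/dt = 0: 1.46(1 - N*/1190) = 0.0115·81.6, giving N* = 1190·(1 - 0.642) = 426.
From dH/dt = 0: 0.00538·426 - 0.15 = 0.0194P*, so P* = 2.14/0.0194 = 110.

N* ≈ 426, H* ≈ 81.6, P* ≈ 110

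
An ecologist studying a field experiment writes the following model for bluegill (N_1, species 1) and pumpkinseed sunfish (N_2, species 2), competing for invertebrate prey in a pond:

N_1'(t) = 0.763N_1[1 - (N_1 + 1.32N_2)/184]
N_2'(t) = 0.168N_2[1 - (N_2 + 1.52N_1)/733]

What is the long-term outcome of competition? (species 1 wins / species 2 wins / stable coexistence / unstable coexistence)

Compare the nullcline intercepts: K1/α12 = 184/1.32 = 139 < K2 = 733; K2/α21 = 733/1.52 = 482 > K1 = 184.
Since the inequalities point opposite ways, species 2 can invade but species 1 cannot.

species 2 excludes species 1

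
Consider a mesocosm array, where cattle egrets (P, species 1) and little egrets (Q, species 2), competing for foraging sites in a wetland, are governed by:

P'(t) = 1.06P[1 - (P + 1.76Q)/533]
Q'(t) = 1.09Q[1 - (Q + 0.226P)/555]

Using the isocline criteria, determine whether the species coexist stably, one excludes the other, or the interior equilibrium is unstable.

species 2 excludes species 1

Compare the nullcline intercepts: K1/α12 = 533/1.76 = 303 < K2 = 555; K2/α21 = 555/0.226 = 2460 > K1 = 533.
Since the inequalities point opposite ways, species 2 can invade but species 1 cannot.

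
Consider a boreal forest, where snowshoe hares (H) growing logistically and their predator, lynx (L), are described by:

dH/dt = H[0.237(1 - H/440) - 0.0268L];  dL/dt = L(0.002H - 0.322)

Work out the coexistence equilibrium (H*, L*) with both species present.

From dL/dt = 0 with L > 0: 0.002H* = 0.322, so H* = 161.
Substitute into dH/dt = 0: 0.237(1 - 161/440) = 0.0268L*.
The bracket is 0.634, giving L* = 0.15/0.0268 = 5.61.

H* ≈ 161, L* ≈ 5.61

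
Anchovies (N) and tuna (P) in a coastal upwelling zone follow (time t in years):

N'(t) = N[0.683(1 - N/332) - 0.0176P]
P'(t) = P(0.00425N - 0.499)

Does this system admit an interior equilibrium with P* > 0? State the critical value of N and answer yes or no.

The predator equation gives dP/dt > 0 only when N > 0.499/0.00425 = 117.
Without the predator, N → K = 332. Since 332 > 117, the predator can invade and persist.

Threshold N = 117; K > 117, so yes, the predator persists.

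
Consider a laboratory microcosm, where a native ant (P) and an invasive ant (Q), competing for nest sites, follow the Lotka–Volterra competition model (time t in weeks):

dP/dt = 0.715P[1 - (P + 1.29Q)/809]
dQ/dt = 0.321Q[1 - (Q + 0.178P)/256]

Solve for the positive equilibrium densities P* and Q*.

Setting both brackets to zero gives the nullclines P + 1.29Q = 809 and 0.178P + Q = 256.
Substituting Q = 256 - 0.178P into the first: P(1 - 1.29·0.178) = 809 - 1.29·256.
So P* = 479/0.77 = 621, and then Q* = 256 - 0.178·621 = 145.

P* ≈ 621, Q* ≈ 145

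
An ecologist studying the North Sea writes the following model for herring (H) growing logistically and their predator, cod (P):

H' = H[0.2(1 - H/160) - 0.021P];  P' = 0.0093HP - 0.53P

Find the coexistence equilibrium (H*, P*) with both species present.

From dP/dt = 0 with P > 0: 0.0093H* = 0.53, so H* = 57.
Substitute into dH/dt = 0: 0.2(1 - 57/160) = 0.021P*.
The bracket is 0.644, giving P* = 0.129/0.021 = 6.13.

H* ≈ 57, P* ≈ 6.13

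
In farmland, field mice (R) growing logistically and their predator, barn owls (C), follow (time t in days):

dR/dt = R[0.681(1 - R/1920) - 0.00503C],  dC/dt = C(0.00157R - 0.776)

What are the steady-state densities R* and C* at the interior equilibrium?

R* ≈ 494, C* ≈ 101

From dC/dt = 0 with C > 0: 0.00157R* = 0.776, so R* = 494.
Substitute into dR/dt = 0: 0.681(1 - 494/1920) = 0.00503C*.
The bracket is 0.743, giving C* = 0.506/0.00503 = 101.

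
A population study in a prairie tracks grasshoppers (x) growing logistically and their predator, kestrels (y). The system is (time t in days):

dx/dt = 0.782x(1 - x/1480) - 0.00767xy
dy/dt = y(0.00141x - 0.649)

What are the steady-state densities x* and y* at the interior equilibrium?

From dy/dt = 0 with y > 0: 0.00141x* = 0.649, so x* = 460.
Substitute into dx/dt = 0: 0.782(1 - 460/1480) = 0.00767y*.
The bracket is 0.689, giving y* = 0.539/0.00767 = 70.2.

x* ≈ 460, y* ≈ 70.2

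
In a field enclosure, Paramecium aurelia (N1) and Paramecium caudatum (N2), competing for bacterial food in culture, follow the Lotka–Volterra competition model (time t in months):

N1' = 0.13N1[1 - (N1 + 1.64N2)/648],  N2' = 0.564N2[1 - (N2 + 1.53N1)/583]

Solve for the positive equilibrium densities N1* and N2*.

N1* ≈ 204, N2* ≈ 271

Setting both brackets to zero gives the nullclines N1 + 1.64N2 = 648 and 1.53N1 + N2 = 583.
Substituting N2 = 583 - 1.53N1 into the first: N1(1 - 1.64·1.53) = 648 - 1.64·583.
So N1* = -308/-1.51 = 204, and then N2* = 583 - 1.53·204 = 271.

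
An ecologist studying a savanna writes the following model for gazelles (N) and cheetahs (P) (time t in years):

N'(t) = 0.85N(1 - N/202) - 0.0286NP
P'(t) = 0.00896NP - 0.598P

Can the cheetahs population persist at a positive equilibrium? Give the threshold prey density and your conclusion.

Threshold N = 66.7; K > 66.7, so yes, the predator persists.

The predator equation gives dP/dt > 0 only when N > 0.598/0.00896 = 66.7.
Without the predator, N → K = 202. Since 202 > 66.7, the predator can invade and persist.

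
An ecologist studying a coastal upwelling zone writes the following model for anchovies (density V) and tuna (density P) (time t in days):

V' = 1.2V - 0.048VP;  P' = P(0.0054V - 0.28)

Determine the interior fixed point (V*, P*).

Set dP/dt = 0 with P > 0: 0.0054V - 0.28 = 0, so V* = 0.28/0.0054 = 51.9.
Set dV/dt = 0 with V > 0: 1.2 - 0.048P = 0, so P* = 1.2/0.048 = 25.

V* ≈ 51.9, P* ≈ 25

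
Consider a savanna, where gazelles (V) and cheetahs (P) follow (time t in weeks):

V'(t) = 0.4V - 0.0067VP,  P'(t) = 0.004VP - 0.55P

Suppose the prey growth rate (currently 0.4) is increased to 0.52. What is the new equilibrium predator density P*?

P* ≈ 77.6

At the interior fixed point, setting dV/dt = 0 with V > 0 fixes P* = (prey growth rate)/(VP coefficient) — independent of the other coefficients.
With the change, P* = 0.52/0.0067 = 77.6; it rises from 59.7.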